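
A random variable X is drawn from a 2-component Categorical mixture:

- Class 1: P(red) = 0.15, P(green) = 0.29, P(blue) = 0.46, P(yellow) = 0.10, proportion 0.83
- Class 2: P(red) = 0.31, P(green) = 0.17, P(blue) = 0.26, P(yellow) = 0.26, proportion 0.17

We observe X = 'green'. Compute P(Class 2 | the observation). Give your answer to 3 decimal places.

0.107

The responsibility of component k is w_k f_k(x) divided by Σ_j w_j f_j(x).
Component likelihoods at x = 'green':
  L_1 = 0.29
  L_2 = 0.17
Weight by the priors:
  w_1·L_1 = 0.83 × 0.29 = 0.2407
  w_2·L_2 = 0.17 × 0.17 = 0.0289
Marginal: 0.2407 + 0.0289 = 0.2696
So the posterior for Class 2 is 0.0289 / 0.2696 ≈ 0.107.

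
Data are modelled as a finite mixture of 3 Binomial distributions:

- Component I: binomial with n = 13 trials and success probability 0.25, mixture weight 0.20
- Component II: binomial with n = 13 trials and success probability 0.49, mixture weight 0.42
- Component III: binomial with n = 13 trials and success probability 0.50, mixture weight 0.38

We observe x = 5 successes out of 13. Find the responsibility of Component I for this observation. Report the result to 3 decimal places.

0.163

The responsibility of component k is π_k f_k(x) divided by Σ_j π_j f_j(x).
Component likelihoods at x = 5 successes out of 13:
  L_I = 0.125826
  L_II = 0.166387
  L_III = 0.157104
Weight by the priors:
  π_I·L_I = 0.20 × 0.125826 = 0.0251651
  π_II·L_II = 0.42 × 0.166387 = 0.0698827
  π_III·L_III = 0.38 × 0.157104 = 0.0596997
Marginal: 0.0251651 + 0.0698827 + 0.0596997 = 0.154748
Responsibility of Component I: 0.0251651 / 0.154748 ≈ 0.163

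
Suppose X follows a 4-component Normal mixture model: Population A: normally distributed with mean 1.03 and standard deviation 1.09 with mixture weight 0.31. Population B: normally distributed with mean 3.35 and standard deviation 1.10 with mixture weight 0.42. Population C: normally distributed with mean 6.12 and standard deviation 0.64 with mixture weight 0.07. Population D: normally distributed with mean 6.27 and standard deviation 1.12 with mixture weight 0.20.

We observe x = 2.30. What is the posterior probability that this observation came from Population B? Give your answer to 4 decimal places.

0.6261

P(component k | x) = π_k·f_k(x) / marginal(x), where marginal(x) = Σ_j π_j·f_j(x).
Component likelihoods at x = 2.30:
  f_A = 0.185651
  f_B = 0.229965
  f_C = 1.14458e-08
  f_D = 0.000665805
Unnormalised posteriors:
  π_A·f_A = 0.31 × 0.185651 = 0.0575517
  π_B·f_B = 0.42 × 0.229965 = 0.0965854
  π_C·f_C = 0.07 × 1.14458e-08 = 8.01209e-10
  π_D·f_D = 0.20 × 0.000665805 = 0.000133161
Sum: 0.0575517 + 0.0965854 + 8.01209e-10 + 0.000133161 = 0.15427
So the posterior for Population B is 0.0965854 / 0.15427 ≈ 0.6261.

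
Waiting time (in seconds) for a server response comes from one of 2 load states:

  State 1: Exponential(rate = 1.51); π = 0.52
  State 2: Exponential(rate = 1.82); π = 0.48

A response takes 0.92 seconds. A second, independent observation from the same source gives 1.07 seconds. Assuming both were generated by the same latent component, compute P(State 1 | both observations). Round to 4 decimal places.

The responsibility of component k is P(Z=k) f_k(x) divided by Σ_j P(Z=j) f_j(x).
Since both observations come from the same component, the likelihood for component k is f_k(x₁)·f_k(x₂).
  p_1 = [1.51·e^(−1.51·0.92) = 1.51·e^(−1.3892) = 0.376405] × [0.300115] = 0.112965
  p_2 = [1.82·e^(−1.82·0.92) = 1.82·e^(−1.6744) = 0.341105] × [0.259613] = 0.0885554
Unnormalised posteriors:
  P(Z=1)·p_1 = 0.52 × 0.112965 = 0.0587416
  P(Z=2)·p_2 = 0.48 × 0.0885554 = 0.0425066
Normaliser: 0.0587416 + 0.0425066 = 0.101248
P(State 1 | x) = 0.0587416 / 0.101248 ≈ 0.5802

0.5802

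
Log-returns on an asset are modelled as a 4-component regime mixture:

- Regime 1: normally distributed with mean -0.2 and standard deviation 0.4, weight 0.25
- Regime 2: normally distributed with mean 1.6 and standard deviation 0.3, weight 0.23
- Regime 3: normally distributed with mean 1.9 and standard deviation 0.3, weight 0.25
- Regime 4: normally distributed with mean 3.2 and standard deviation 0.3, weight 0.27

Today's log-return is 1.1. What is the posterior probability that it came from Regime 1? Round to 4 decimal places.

P(component k | x) = P(Z=k)·f_k(x) / marginal(x), where marginal(x) = Σ_j P(Z=j)·f_j(x).
Evaluate each component's likelihood at the observed value:
  L_1 = (1/(0.4·√(2π)))·exp(−(1.1−-0.2)²/(2·0.4²)) = 0.997356·exp(-5.28125) = 0.00507262
  L_2 = (1/(0.3·√(2π)))·exp(−(1.1−1.6)²/(2·0.3²)) = 1.329808·exp(-1.38889) = 0.33159
  L_3 = (1/(0.3·√(2π)))·exp(−(1.1−1.9)²/(2·0.3²)) = 1.329808·exp(-3.55556) = 0.0379866
  L_4 = (1/(0.3·√(2π)))·exp(−(1.1−3.2)²/(2·0.3²)) = 1.329808·exp(-24.50000) = 3.04491e-11
Multiply by the mixture weights:
  P(Z=1)·L_1 = 0.25 × 0.00507262 = 0.00126816
  P(Z=2)·L_2 = 0.23 × 0.33159 = 0.0762658
  P(Z=3)·L_3 = 0.25 × 0.0379866 = 0.00949666
  P(Z=4)·L_4 = 0.27 × 3.04491e-11 = 8.22125e-12
Marginal: 0.00126816 + 0.0762658 + 0.00949666 + 8.22125e-12 = 0.0870306
Responsibility of Regime 1: 0.00126816 / 0.0870306 ≈ 0.0146

0.0146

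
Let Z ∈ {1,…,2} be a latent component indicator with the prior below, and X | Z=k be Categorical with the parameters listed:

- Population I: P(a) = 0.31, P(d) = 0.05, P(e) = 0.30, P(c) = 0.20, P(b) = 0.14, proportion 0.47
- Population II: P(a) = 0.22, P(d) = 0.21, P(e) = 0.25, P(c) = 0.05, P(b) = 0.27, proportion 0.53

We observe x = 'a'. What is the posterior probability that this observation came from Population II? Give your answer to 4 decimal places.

0.4445

By Bayes' theorem, P(k | x) = π_k f_k(x) / Σ_j π_j f_j(x).
Categorical probabilities:
  L_I = 0.31
  L_II = 0.22
Prior × likelihood for each component:
  π_I·L_I = 0.47 × 0.31 = 0.1457
  π_II·L_II = 0.53 × 0.22 = 0.1166
Sum: 0.1457 + 0.1166 = 0.2623
P(Population II | data) = 0.1166 / 0.2623 ≈ 0.4445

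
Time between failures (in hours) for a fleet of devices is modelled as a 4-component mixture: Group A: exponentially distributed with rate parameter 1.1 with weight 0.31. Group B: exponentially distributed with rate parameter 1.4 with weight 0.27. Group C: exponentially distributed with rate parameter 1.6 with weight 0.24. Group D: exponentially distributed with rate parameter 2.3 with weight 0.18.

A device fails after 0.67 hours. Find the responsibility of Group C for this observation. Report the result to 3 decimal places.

0.247

Posterior ∝ prior × likelihood, so P(k | x) ∝ π_k f_k(x); normalise over all components.
Evaluate each component's likelihood at the observed value:
  f_A = 1.1·e^(−1.1·0.67) = 1.1·e^(−0.7370) = 0.526402
  f_B = 1.4·e^(−1.4·0.67) = 1.4·e^(−0.9380) = 0.547974
  f_C = 1.6·e^(−1.6·0.67) = 1.6·e^(−1.0720) = 0.547717
  f_D = 2.3·e^(−2.3·0.67) = 2.3·e^(−1.5410) = 0.492584
Weight by the priors:
  π_A·f_A = 0.31 × 0.526402 = 0.163185
  π_B·f_B = 0.27 × 0.547974 = 0.147953
  π_C·f_C = 0.24 × 0.547717 = 0.131452
  π_D·f_D = 0.18 × 0.492584 = 0.0886651
Sum: 0.163185 + 0.147953 + 0.131452 + 0.0886651 = 0.531255
Responsibility of Group C: 0.131452 / 0.531255 ≈ 0.247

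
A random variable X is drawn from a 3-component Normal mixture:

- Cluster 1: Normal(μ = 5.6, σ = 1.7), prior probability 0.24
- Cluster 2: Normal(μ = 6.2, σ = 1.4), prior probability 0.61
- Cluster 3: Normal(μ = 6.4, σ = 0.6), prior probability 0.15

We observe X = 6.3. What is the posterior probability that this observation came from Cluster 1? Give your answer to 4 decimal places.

0.1600

By Bayes' theorem, P(k | x) = P(Z=k) f_k(x) / Σ_j P(Z=j) f_j(x).
Component likelihoods at x = 6.3:
  f_1 = (1/(1.7·√(2π)))·exp(−(6.3−5.6)²/(2·1.7²)) = 0.234672·exp(-0.08478) = 0.215598
  f_2 = (1/(1.4·√(2π)))·exp(−(6.3−6.2)²/(2·1.4²)) = 0.284959·exp(-0.00255) = 0.284233
  f_3 = (1/(0.6·√(2π)))·exp(−(6.3−6.4)²/(2·0.6²)) = 0.664904·exp(-0.01389) = 0.655733
Unnormalised posteriors:
  P(Z=1)·f_1 = 0.24 × 0.215598 = 0.0517434
  P(Z=2)·f_2 = 0.61 × 0.284233 = 0.173382
  P(Z=3)·f_3 = 0.15 × 0.655733 = 0.0983599
Marginal: 0.0517434 + 0.173382 + 0.0983599 = 0.323485
So the posterior for Cluster 1 is 0.0517434 / 0.323485 ≈ 0.1600.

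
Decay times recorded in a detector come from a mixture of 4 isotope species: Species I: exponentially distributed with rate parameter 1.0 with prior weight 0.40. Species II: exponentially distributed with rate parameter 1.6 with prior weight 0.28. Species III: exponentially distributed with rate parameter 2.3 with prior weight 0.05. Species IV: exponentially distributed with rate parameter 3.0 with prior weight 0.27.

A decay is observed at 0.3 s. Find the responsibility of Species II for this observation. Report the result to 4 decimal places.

P(component k | x) = P(Z=k)·f_k(x) / marginal(x), where marginal(x) = Σ_j P(Z=j)·f_j(x).
Component likelihoods at x = 0.3 s:
  f_I = 0.740818
  f_II = 0.990053
  f_III = 1.15362
  f_IV = 1.21971
Unnormalised posteriors:
  P(Z=I)·f_I = 0.40 × 0.740818 = 0.296327
  P(Z=II)·f_II = 0.28 × 0.990053 = 0.277215
  P(Z=III)·f_III = 0.05 × 1.15362 = 0.0576812
  P(Z=IV)·f_IV = 0.27 × 1.21971 = 0.329321
Sum: 0.296327 + 0.277215 + 0.0576812 + 0.329321 = 0.960545
Responsibility of Species II: 0.277215 / 0.960545 ≈ 0.2886

0.2886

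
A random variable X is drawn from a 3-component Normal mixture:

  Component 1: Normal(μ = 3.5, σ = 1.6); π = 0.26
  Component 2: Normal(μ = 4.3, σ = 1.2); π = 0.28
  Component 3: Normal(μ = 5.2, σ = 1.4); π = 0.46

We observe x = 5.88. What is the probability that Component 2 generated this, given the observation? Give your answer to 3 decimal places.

0.221

Apply Bayes' rule: the posterior for each component is proportional to its prior times its likelihood at x.
Evaluate each component's likelihood at the observed value:
  L_1 = (1/(1.6·√(2π)))·exp(−(5.88−3.5)²/(2·1.6²)) = 0.249339·exp(-1.10633) = 0.0824742
  L_2 = (1/(1.2·√(2π)))·exp(−(5.88−4.3)²/(2·1.2²)) = 0.332452·exp(-0.86681) = 0.139727
  L_3 = (1/(1.4·√(2π)))·exp(−(5.88−5.2)²/(2·1.4²)) = 0.284959·exp(-0.11796) = 0.253252
Multiply by the mixture weights:
  P(Z=1)·L_1 = 0.26 × 0.0824742 = 0.0214433
  P(Z=2)·L_2 = 0.28 × 0.139727 = 0.0391235
  P(Z=3)·L_3 = 0.46 × 0.253252 = 0.116496
Sum: 0.0214433 + 0.0391235 + 0.116496 = 0.177063
P(Component 2 | the observation) = 0.0391235 / 0.177063 ≈ 0.221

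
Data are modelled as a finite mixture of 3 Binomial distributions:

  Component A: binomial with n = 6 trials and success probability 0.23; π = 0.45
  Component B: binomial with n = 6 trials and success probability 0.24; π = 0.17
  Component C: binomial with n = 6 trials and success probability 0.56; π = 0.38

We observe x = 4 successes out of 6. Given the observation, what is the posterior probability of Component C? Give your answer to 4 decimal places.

0.8709

Posterior ∝ prior × likelihood, so P(k | x) ∝ P(Z=k) f_k(x); normalise over all components.
Evaluate each component's likelihood at the observed value:
  f_A = C(6,4)·0.23^4·0.77^2 = 15·0.00279841·0.5929 = 0.0248877
  f_B = C(6,4)·0.24^4·0.76^2 = 15·0.00331776·0.5776 = 0.0287451
  f_C = C(6,4)·0.56^4·0.44^2 = 15·0.098345·0.1936 = 0.285594
Unnormalised posteriors:
  P(Z=A)·f_A = 0.45 × 0.0248877 = 0.0111994
  P(Z=B)·f_B = 0.17 × 0.0287451 = 0.00488666
  P(Z=C)·f_C = 0.38 × 0.285594 = 0.108526
Normaliser: 0.0111994 + 0.00488666 + 0.108526 = 0.124612
So the posterior for Component C is 0.108526 / 0.124612 ≈ 0.8709.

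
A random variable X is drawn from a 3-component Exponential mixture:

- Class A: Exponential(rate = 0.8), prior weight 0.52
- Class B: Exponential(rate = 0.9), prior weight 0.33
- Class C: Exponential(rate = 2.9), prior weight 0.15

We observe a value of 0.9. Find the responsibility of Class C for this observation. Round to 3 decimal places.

P(component k | x) = π_k·f_k(x) / marginal(x), where marginal(x) = Σ_j π_j·f_j(x).
Exponential densities:
  f_A = 0.8·e^(−0.8·0.9) = 0.8·e^(−0.7200) = 0.389402
  f_B = 0.9·e^(−0.9·0.9) = 0.9·e^(−0.8100) = 0.400372
  f_C = 2.9·e^(−2.9·0.9) = 2.9·e^(−2.6100) = 0.21325
Unnormalised posteriors:
  π_A·f_A = 0.52 × 0.389402 = 0.202489
  π_B·f_B = 0.33 × 0.400372 = 0.132123
  π_C·f_C = 0.15 × 0.21325 = 0.0319875
Normaliser: 0.202489 + 0.132123 + 0.0319875 = 0.366599
P(Class C | 0.9) = 0.0319875 / 0.366599 ≈ 0.087

0.087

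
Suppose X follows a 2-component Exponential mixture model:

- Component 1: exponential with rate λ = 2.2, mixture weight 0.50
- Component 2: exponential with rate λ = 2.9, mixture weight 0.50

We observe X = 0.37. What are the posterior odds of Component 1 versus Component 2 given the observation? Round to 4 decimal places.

Only the two components matter; the odds are (π_i f_i(x)) / (π_j f_j(x)).
Exponential densities:
  p_1 = 0.974781
  p_2 = 0.991745
Posterior odds = (π_1·p_1) / (π_2·p_2) = (0.50·0.974781) / (0.50·0.991745) = 0.48739 / 0.495872 ≈ 0.9829

0.9829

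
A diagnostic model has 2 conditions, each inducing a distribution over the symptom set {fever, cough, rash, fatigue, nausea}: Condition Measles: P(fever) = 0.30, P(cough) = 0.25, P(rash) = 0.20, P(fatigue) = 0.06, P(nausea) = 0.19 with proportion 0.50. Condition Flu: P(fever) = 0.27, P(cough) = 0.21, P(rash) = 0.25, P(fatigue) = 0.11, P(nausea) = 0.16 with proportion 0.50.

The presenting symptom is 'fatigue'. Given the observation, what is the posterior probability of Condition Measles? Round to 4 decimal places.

The responsibility of component k is w_k f_k(x) divided by Σ_j w_j f_j(x).
Evaluate each component's likelihood at the observed value:
  L_Measles = P(fatigue | comp) = 0.06
  L_Flu = P(fatigue | comp) = 0.11
Weight by the priors:
  w_Measles·L_Measles = 0.50 × 0.06 = 0.03
  w_Flu·L_Flu = 0.50 × 0.11 = 0.055
Sum: 0.03 + 0.055 = 0.085
P(Condition Measles | 'fatigue') = 0.03 / 0.085 ≈ 0.3529

0.3529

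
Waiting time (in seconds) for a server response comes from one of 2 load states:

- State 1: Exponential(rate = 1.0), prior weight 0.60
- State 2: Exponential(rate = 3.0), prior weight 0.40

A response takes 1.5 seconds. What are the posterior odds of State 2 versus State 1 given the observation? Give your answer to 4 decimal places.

Only the two components matter; the odds are (π_i f_i(x)) / (π_j f_j(x)).
Exponential densities:
  L_1 = 1.0·e^(−1.0·1.5) = 1.0·e^(−1.5000) = 0.22313
  L_2 = 3.0·e^(−3.0·1.5) = 3.0·e^(−4.5000) = 0.033327
Odds = (0.40/0.60) × (0.033327/0.22313) = 0.666667 × 0.149361 ≈ 0.0996

0.0996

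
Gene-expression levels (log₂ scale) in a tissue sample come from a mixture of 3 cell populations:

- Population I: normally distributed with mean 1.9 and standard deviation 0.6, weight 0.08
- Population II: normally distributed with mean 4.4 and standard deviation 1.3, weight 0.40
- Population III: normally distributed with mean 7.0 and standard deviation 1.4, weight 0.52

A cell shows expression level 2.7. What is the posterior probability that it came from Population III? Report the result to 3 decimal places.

By Bayes' theorem, P(k | x) = π_k f_k(x) / Σ_j π_j f_j(x).
Evaluate each component's likelihood at the observed value:
  p_I = 0.27335
  p_II = 0.130506
  p_III = 0.00254851
Prior × likelihood for each component:
  π_I·p_I = 0.08 × 0.27335 = 0.021868
  π_II·p_II = 0.40 × 0.130506 = 0.0522026
  π_III·p_III = 0.52 × 0.00254851 = 0.00132522
Evidence: 0.021868 + 0.0522026 + 0.00132522 = 0.0753958
So the posterior for Population III is 0.00132522 / 0.0753958 ≈ 0.018.

0.018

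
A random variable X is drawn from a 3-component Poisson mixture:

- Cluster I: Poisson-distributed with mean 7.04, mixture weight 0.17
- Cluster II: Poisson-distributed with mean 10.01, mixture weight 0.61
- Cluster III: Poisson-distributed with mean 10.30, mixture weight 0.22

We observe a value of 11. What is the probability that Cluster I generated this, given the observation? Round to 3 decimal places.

0.076

By Bayes' theorem, P(k | x) = π_k f_k(x) / Σ_j π_j f_j(x).
Evaluate each component's likelihood at the observed value:
  L_I = e^(−7.04)·7.04^11/11! = 0.0462073
  L_II = e^(−10.01)·10.01^11/11! = 0.11385
  L_III = e^(−10.30)·10.30^11/11! = 0.116633
Multiply by the mixture weights:
  π_I·L_I = 0.17 × 0.0462073 = 0.00785524
  π_II·L_II = 0.61 × 0.11385 = 0.0694482
  π_III·L_III = 0.22 × 0.116633 = 0.0256592
Normaliser: 0.00785524 + 0.0694482 + 0.0256592 = 0.102963
P(Cluster I | x) = 0.00785524 / 0.102963 ≈ 0.076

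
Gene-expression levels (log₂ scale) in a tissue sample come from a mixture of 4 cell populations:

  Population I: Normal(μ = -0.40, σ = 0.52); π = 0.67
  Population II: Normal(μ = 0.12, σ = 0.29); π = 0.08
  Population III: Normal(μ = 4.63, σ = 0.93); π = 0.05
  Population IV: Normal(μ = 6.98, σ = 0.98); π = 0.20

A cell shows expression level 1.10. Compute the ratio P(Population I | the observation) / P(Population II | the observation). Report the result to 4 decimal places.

21.9918

Since P(k|x) ∝ P(Z=k) f_k(x), the posterior odds are P(Z=i) f_i(x) / (P(Z=j) f_j(x)).
Evaluate each component's likelihood at the observed value:
  f_I = 0.011968
  f_II = 0.00455772
  f_III = 0.000319091
  f_IV = 6.19988e-09
0.00801859 / 0.000364617 ≈ 21.9918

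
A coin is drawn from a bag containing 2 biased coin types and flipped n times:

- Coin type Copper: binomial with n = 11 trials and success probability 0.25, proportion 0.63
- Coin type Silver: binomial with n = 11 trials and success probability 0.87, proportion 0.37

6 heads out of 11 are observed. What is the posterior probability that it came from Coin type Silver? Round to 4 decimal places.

0.1403

Posterior ∝ prior × likelihood, so P(k | x) ∝ π_k f_k(x); normalise over all components.
Evaluate each component's likelihood at the observed value:
  p_Copper = C(11,6)·0.25^6·0.75^5 = 462·0.000244141·0.237305 = 0.0267663
  p_Silver = C(11,6)·0.87^6·0.13^5 = 462·0.433626·3.71293e-05 = 0.00743831
Prior × likelihood for each component:
  π_Copper·p_Copper = 0.63 × 0.0267663 = 0.0168628
  π_Silver·p_Silver = 0.37 × 0.00743831 = 0.00275217
Normaliser: 0.0168628 + 0.00275217 = 0.0196149
P(Coin type Silver | 6 heads out of 11) = 0.00275217 / 0.0196149 ≈ 0.1403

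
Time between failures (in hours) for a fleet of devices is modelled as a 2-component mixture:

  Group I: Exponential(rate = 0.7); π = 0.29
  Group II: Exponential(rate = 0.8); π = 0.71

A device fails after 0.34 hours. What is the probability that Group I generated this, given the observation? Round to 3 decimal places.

0.270

The responsibility of component k is π_k f_k(x) divided by Σ_j π_j f_j(x).
Component likelihoods at x = 0.34 hours:
  p_I = 0.7·e^(−0.7·0.34) = 0.7·e^(−0.2380) = 0.551742
  p_II = 0.8·e^(−0.8·0.34) = 0.8·e^(−0.2720) = 0.609483
Weight by the priors:
  π_I·p_I = 0.29 × 0.551742 = 0.160005
  π_II·p_II = 0.71 × 0.609483 = 0.432733
Evidence: 0.160005 + 0.432733 = 0.592738
P(Group I | the observation) = 0.160005 / 0.592738 ≈ 0.270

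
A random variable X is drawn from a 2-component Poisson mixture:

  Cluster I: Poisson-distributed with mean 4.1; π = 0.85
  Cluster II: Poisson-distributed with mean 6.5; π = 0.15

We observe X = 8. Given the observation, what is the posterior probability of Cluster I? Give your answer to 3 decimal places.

The responsibility of component k is P(Z=k) f_k(x) divided by Σ_j P(Z=j) f_j(x).
Component likelihoods at x = 8:
  L_I = e^(−4.1)·4.1^8/8! = 0.0328203
  L_II = e^(−6.5)·6.5^8/8! = 0.118815
Weight by the priors:
  P(Z=I)·L_I = 0.85 × 0.0328203 = 0.0278973
  P(Z=II)·L_II = 0.15 × 0.118815 = 0.0178223
Normaliser: 0.0278973 + 0.0178223 = 0.0457196
So the posterior for Cluster I is 0.0278973 / 0.0457196 ≈ 0.610.

0.610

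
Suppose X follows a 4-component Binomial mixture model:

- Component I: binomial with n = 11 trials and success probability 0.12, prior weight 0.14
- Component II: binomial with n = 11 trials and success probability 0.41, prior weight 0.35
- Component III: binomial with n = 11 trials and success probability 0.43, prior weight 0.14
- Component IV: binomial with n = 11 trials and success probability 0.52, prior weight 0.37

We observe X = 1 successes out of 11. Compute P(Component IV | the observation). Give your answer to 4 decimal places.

0.0217

The responsibility of component k is w_k f_k(x) divided by Σ_j w_j f_j(x).
Component likelihoods at x = 1 successes out of 11:
  p_I = C(11,1)·0.12^1·0.88^10 = 11·0.12·0.278501 = 0.367621
  p_II = C(11,1)·0.41^1·0.59^10 = 11·0.41·0.00511117 = 0.0230514
  p_III = C(11,1)·0.43^1·0.57^10 = 11·0.43·0.00362033 = 0.0171242
  p_IV = C(11,1)·0.52^1·0.48^10 = 11·0.52·0.000649251 = 0.00371371
Prior × likelihood for each component:
  w_I·p_I = 0.14 × 0.367621 = 0.051467
  w_II·p_II = 0.35 × 0.0230514 = 0.00806798
  w_III·p_III = 0.14 × 0.0171242 = 0.00239738
  w_IV·p_IV = 0.37 × 0.00371371 = 0.00137407
Sum: 0.051467 + 0.00806798 + 0.00239738 + 0.00137407 = 0.0633064
Responsibility of Component IV: 0.00137407 / 0.0633064 ≈ 0.0217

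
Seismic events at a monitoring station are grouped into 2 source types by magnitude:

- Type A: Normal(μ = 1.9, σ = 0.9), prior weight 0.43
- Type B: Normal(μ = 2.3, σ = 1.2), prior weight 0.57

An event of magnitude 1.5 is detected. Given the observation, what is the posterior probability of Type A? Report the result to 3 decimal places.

0.532

P(component k | x) = π_k·f_k(x) / marginal(x), where marginal(x) = Σ_j π_j·f_j(x).
Evaluate each component's likelihood at the observed value:
  p_A = (1/(0.9·√(2π)))·exp(−(1.5−1.9)²/(2·0.9²)) = 0.443269·exp(-0.09877) = 0.401582
  p_B = (1/(1.2·√(2π)))·exp(−(1.5−2.3)²/(2·1.2²)) = 0.332452·exp(-0.22222) = 0.266207
Weight by the priors:
  π_A·p_A = 0.43 × 0.401582 = 0.17268
  π_B·p_B = 0.57 × 0.266207 = 0.151738
Denominator: 0.17268 + 0.151738 = 0.324418
Responsibility of Type A: 0.17268 / 0.324418 ≈ 0.532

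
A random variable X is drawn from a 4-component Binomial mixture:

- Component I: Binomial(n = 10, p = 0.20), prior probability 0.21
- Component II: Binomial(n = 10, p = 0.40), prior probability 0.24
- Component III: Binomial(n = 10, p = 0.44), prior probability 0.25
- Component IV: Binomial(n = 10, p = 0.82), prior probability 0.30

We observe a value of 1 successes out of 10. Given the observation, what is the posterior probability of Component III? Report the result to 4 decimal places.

0.0827

The responsibility of component k is π_k f_k(x) divided by Σ_j π_j f_j(x).
Evaluate each component's likelihood at the observed value:
  L_I = C(10,1)·0.20^1·0.80^9 = 10·0.2·0.134218 = 0.268435
  L_II = C(10,1)·0.40^1·0.60^9 = 10·0.4·0.0100777 = 0.0403108
  L_III = C(10,1)·0.44^1·0.56^9 = 10·0.44·0.00541617 = 0.0238311
  L_IV = C(10,1)·0.82^1·0.18^9 = 10·0.82·1.98359e-07 = 1.62655e-06
Prior × likelihood for each component:
  π_I·L_I = 0.21 × 0.268435 = 0.0563714
  π_II·L_II = 0.24 × 0.0403108 = 0.00967459
  π_III·L_III = 0.25 × 0.0238311 = 0.00595779
  π_IV·L_IV = 0.30 × 1.62655e-06 = 4.87964e-07
Denominator: 0.0563714 + 0.00967459 + 0.00595779 + 4.87964e-07 = 0.0720043
P(Component III | 1 successes out of 10) = 0.00595779 / 0.0720043 ≈ 0.0827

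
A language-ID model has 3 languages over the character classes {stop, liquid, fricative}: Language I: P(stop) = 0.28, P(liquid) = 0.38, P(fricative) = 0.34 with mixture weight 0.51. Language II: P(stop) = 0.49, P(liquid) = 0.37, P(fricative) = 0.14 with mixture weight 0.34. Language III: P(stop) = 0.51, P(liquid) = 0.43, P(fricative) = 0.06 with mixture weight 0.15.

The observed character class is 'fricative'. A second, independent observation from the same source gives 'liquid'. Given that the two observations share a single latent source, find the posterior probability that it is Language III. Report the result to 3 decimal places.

Apply Bayes' rule: the posterior for each component is proportional to its prior times its likelihood at x.
Since both observations come from the same component, the likelihood for component k is f_k(x₁)·f_k(x₂).
  p_I = [0.34] × [0.38] = 0.1292
  p_II = [0.14] × [0.37] = 0.0518
  p_III = [0.06] × [0.43] = 0.0258
Multiply by the mixture weights:
  w_I·p_I = 0.51 × 0.1292 = 0.065892
  w_II·p_II = 0.34 × 0.0518 = 0.017612
  w_III·p_III = 0.15 × 0.0258 = 0.00387
Evidence: 0.065892 + 0.017612 + 0.00387 = 0.087374
Responsibility of Language III: 0.00387 / 0.087374 ≈ 0.044

0.044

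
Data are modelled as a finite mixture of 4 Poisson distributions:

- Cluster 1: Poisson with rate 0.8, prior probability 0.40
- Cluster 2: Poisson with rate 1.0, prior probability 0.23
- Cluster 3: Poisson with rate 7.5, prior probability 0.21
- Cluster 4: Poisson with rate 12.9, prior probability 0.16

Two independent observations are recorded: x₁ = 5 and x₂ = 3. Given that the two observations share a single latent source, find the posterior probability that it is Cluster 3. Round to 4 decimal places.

Posterior ∝ prior × likelihood, so P(k | x) ∝ π_k f_k(x); normalise over all components.
Since both observations come from the same component, the likelihood for component k is f_k(x₁)·f_k(x₂).
  L_1 = [e^(−0.8)·0.8^5/5! = 0.00122697] × [0.0383427] = 4.70453e-05
  L_2 = [e^(−1.0)·1.0^5/5! = 0.00306566] × [0.0613132] = 0.000187966
  L_3 = [e^(−7.5)·7.5^5/5! = 0.109375] × [0.0388887] = 0.00425344
  L_4 = [e^(−12.9)·12.9^5/5! = 0.0074365] × [0.000893756] = 6.64642e-06
Unnormalised posteriors:
  π_1·L_1 = 0.40 × 4.70453e-05 = 1.88181e-05
  π_2·L_2 = 0.23 × 0.000187966 = 4.32321e-05
  π_3·L_3 = 0.21 × 0.00425344 = 0.000893223
  π_4·L_4 = 0.16 × 6.64642e-06 = 1.06343e-06
Marginal: 1.88181e-05 + 4.32321e-05 + 0.000893223 + 1.06343e-06 = 0.000956336
P(Cluster 3 | x₁, x₂) = 0.000893223 / 0.000956336 ≈ 0.9340

0.9340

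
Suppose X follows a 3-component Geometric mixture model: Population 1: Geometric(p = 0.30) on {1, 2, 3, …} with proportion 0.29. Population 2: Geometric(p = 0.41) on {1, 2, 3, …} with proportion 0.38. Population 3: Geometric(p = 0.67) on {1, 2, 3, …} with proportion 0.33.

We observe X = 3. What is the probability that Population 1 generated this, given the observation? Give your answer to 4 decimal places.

0.3525

Apply Bayes' rule: the posterior for each component is proportional to its prior times its likelihood at x.
Component likelihoods at x = 3:
  f_1 = 0.30·(1−0.30)^2 = 0.30·0.49 = 0.147
  f_2 = 0.41·(1−0.41)^2 = 0.41·0.3481 = 0.142721
  f_3 = 0.67·(1−0.67)^2 = 0.67·0.1089 = 0.072963
Weight by the priors:
  π_1·f_1 = 0.29 × 0.147 = 0.04263
  π_2·f_2 = 0.38 × 0.142721 = 0.054234
  π_3·f_3 = 0.33 × 0.072963 = 0.0240778
Denominator: 0.04263 + 0.054234 + 0.0240778 = 0.120942
Responsibility of Population 1: 0.04263 / 0.120942 ≈ 0.3525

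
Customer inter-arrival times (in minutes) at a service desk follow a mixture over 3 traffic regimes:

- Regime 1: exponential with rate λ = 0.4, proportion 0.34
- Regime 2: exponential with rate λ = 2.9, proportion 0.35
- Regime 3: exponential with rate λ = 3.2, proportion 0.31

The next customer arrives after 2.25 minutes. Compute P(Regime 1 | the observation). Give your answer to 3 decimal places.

0.961

By Bayes' theorem, P(k | x) = π_k f_k(x) / Σ_j π_j f_j(x).
Evaluate each component's likelihood at the observed value:
  p_1 = 0.162628
  p_2 = 0.00425233
  p_3 = 0.00238907
Prior × likelihood for each component:
  π_1·p_1 = 0.34 × 0.162628 = 0.0552935
  π_2·p_2 = 0.35 × 0.00425233 = 0.00148831
  π_3·p_3 = 0.31 × 0.00238907 = 0.000740613
Denominator: 0.0552935 + 0.00148831 + 0.000740613 = 0.0575224
P(Regime 1 | the observation) = 0.0552935 / 0.0575224 ≈ 0.961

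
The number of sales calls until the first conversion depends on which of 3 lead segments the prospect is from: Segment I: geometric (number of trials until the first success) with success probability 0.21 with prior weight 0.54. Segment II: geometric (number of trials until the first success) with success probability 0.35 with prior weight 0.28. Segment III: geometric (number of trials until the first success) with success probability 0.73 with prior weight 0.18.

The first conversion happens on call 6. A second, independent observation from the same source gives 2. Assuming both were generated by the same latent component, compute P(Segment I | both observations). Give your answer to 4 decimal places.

The responsibility of component k is π_k f_k(x) divided by Σ_j π_j f_j(x).
Since both observations come from the same component, the likelihood for component k is f_k(x₁)·f_k(x₂).
  f_I = [0.0646182] × [0.1659] = 0.0107202
  f_II = [0.0406102] × [0.2275] = 0.00923881
  f_III = [0.00104747] × [0.1971] = 0.000206456
Unnormalised posteriors:
  π_I·f_I = 0.54 × 0.0107202 = 0.00578888
  π_II·f_II = 0.28 × 0.00923881 = 0.00258687
  π_III·f_III = 0.18 × 0.000206456 = 3.71621e-05
Evidence: 0.00578888 + 0.00258687 + 3.71621e-05 = 0.00841291
P(Segment I | x₁, x₂) ≈ 0.6881

0.6881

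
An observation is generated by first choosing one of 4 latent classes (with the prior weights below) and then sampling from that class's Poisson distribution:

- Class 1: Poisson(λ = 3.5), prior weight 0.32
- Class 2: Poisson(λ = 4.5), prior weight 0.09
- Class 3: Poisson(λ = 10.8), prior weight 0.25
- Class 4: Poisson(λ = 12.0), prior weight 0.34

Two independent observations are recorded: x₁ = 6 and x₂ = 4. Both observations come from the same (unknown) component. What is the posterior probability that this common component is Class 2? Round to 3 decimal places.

The responsibility of component k is w_k f_k(x) divided by Σ_j w_j f_j(x).
Since both observations come from the same component, the likelihood for component k is f_k(x₁)·f_k(x₂).
  f_1 = [e^(−3.5)·3.5^6/6! = 0.0770983] × [0.188812] = 0.0145571
  f_2 = [e^(−4.5)·4.5^6/6! = 0.12812] × [0.189808] = 0.0243182
  f_3 = [e^(−10.8)·10.8^6/6! = 0.0449603] × [0.0115639] = 0.000519916
  f_4 = [e^(−12.0)·12.0^6/6! = 0.0254813] × [0.0053086] = 0.00013527
Unnormalised posteriors:
  w_1·f_1 = 0.32 × 0.0145571 = 0.00465828
  w_2·f_2 = 0.09 × 0.0243182 = 0.00218864
  w_3·f_3 = 0.25 × 0.000519916 = 0.000129979
  w_4·f_4 = 0.34 × 0.00013527 = 4.59918e-05
Sum: 0.00465828 + 0.00218864 + 0.000129979 + 4.59918e-05 = 0.00702288
So the posterior for Class 2 is 0.00218864 / 0.00702288 ≈ 0.312.

0.312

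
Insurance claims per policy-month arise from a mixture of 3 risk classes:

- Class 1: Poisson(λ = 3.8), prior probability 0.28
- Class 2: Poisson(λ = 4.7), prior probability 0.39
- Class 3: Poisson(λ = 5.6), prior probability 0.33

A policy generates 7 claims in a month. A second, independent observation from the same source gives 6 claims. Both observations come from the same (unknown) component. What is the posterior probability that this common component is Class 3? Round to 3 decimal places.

Apply Bayes' rule: the posterior for each component is proportional to its prior times its likelihood at x.
Since both observations come from the same component, the likelihood for component k is f_k(x₁)·f_k(x₂).
  f_1 = [e^(−3.8)·3.8^7/7! = 0.050785] × [0.0935513] = 0.00475101
  f_2 = [e^(−4.7)·4.7^7/7! = 0.0914261] × [0.136167] = 0.0124492
  f_3 = [e^(−5.6)·5.6^7/7! = 0.126717] × [0.158397] = 0.0200717
Prior × likelihood for each component:
  π_1·f_1 = 0.28 × 0.00475101 = 0.00133028
  π_2·f_2 = 0.39 × 0.0124492 = 0.00485518
  π_3·f_3 = 0.33 × 0.0200717 = 0.00662365
Evidence: 0.00133028 + 0.00485518 + 0.00662365 = 0.0128091
Responsibility of Class 3: 0.00662365 / 0.0128091 ≈ 0.517

0.517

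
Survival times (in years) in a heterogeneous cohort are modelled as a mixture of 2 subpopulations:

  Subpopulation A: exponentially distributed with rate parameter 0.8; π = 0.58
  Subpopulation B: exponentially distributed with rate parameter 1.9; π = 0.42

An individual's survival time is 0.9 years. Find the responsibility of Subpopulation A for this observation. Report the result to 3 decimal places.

0.610

Posterior ∝ prior × likelihood, so P(k | x) ∝ P(Z=k) f_k(x); normalise over all components.
Exponential densities:
  p_A = 0.389402
  p_B = 0.343645
Multiply by the mixture weights:
  P(Z=A)·p_A = 0.58 × 0.389402 = 0.225853
  P(Z=B)·p_B = 0.42 × 0.343645 = 0.144331
Marginal: 0.225853 + 0.144331 = 0.370184
P(Subpopulation A | 0.9 years) ≈ 0.610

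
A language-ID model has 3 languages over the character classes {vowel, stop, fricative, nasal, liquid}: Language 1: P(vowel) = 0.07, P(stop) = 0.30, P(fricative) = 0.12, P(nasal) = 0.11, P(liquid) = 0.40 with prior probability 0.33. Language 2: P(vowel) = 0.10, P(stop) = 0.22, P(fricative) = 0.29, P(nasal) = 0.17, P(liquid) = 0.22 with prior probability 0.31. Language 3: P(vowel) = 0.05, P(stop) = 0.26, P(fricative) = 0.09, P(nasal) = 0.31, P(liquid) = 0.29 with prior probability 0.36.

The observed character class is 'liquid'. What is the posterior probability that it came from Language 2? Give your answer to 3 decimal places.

By Bayes' theorem, P(k | x) = π_k f_k(x) / Σ_j π_j f_j(x).
Component likelihoods at x = 'liquid':
  p_1 = P(liquid | comp) = 0.40
  p_2 = P(liquid | comp) = 0.22
  p_3 = P(liquid | comp) = 0.29
Multiply by the mixture weights:
  π_1·p_1 = 0.33 × 0.4 = 0.132
  π_2·p_2 = 0.31 × 0.22 = 0.0682
  π_3·p_3 = 0.36 × 0.29 = 0.1044
Marginal: 0.132 + 0.0682 + 0.1044 = 0.3046
Responsibility of Language 2: 0.0682 / 0.3046 ≈ 0.224

0.224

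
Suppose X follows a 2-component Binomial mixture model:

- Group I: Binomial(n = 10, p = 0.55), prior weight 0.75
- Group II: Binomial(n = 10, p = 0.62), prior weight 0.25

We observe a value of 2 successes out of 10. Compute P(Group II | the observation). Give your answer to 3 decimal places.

0.099

By Bayes' theorem, P(k | x) = π_k f_k(x) / Σ_j π_j f_j(x).
Component likelihoods at x = 2 successes out of 10:
  L_I = C(10,2)·0.55^2·0.45^8 = 45·0.3025·0.00168151 = 0.0228896
  L_II = C(10,2)·0.62^2·0.38^8 = 45·0.3844·0.000434779 = 0.00752081
Prior × likelihood for each component:
  π_I·L_I = 0.75 × 0.0228896 = 0.0171672
  π_II·L_II = 0.25 × 0.00752081 = 0.0018802
Evidence: 0.0171672 + 0.0018802 = 0.0190474
So the posterior for Group II is 0.0018802 / 0.0190474 ≈ 0.099.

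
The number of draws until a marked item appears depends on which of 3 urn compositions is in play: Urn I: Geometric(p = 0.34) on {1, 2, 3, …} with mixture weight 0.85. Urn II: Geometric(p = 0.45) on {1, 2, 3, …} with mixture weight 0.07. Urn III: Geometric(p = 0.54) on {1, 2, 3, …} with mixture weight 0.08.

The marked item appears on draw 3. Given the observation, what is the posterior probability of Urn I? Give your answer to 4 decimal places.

By Bayes' theorem, P(k | x) = π_k f_k(x) / Σ_j π_j f_j(x).
Evaluate each component's likelihood at the observed value:
  p_I = 0.34·(1−0.34)^2 = 0.34·0.4356 = 0.148104
  p_II = 0.45·(1−0.45)^2 = 0.45·0.3025 = 0.136125
  p_III = 0.54·(1−0.54)^2 = 0.54·0.2116 = 0.114264
Multiply by the mixture weights:
  π_I·p_I = 0.85 × 0.148104 = 0.125888
  π_II·p_II = 0.07 × 0.136125 = 0.00952875
  π_III·p_III = 0.08 × 0.114264 = 0.00914112
Evidence: 0.125888 + 0.00952875 + 0.00914112 = 0.144558
So the posterior for Urn I is 0.125888 / 0.144558 ≈ 0.8708.

0.8708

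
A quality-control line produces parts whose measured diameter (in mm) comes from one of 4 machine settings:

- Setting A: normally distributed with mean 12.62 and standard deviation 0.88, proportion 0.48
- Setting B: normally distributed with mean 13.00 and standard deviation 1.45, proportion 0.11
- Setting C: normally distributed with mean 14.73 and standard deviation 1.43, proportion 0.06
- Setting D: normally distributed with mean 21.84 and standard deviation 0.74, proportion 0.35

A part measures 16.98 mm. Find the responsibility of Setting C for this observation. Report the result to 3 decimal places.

P(component k | x) = π_k·f_k(x) / marginal(x), where marginal(x) = Σ_j π_j·f_j(x).
Evaluate each component's likelihood at the observed value:
  p_A = (1/(0.88·√(2π)))·exp(−(16.98−12.62)²/(2·0.88²)) = 0.453344·exp(-12.27376) = 2.11837e-06
  p_B = (1/(1.45·√(2π)))·exp(−(16.98−13.00)²/(2·1.45²)) = 0.275133·exp(-3.76704) = 0.00636118
  p_C = (1/(1.43·√(2π)))·exp(−(16.98−14.73)²/(2·1.43²)) = 0.278981·exp(-1.23784) = 0.0809075
  p_D = (1/(0.74·√(2π)))·exp(−(16.98−21.84)²/(2·0.74²)) = 0.539111·exp(-21.56647) = 2.31995e-10
Weight by the priors:
  π_A·p_A = 0.48 × 2.11837e-06 = 1.01682e-06
  π_B·p_B = 0.11 × 0.00636118 = 0.00069973
  π_C·p_C = 0.06 × 0.0809075 = 0.00485445
  π_D·p_D = 0.35 × 2.31995e-10 = 8.11982e-11
Marginal: 1.01682e-06 + 0.00069973 + 0.00485445 + 8.11982e-11 = 0.0055552
P(Setting C | x) = 0.00485445 / 0.0055552 ≈ 0.874

0.874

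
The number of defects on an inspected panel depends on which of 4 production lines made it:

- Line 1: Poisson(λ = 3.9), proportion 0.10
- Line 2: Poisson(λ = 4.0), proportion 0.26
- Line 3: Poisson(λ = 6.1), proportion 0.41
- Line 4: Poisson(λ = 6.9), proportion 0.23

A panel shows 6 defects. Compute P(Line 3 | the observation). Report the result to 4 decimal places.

The responsibility of component k is P(Z=k) f_k(x) divided by Σ_j P(Z=j) f_j(x).
Evaluate each component's likelihood at the observed value:
  f_1 = 0.0989251
  f_2 = 0.104196
  f_3 = 0.160491
  f_4 = 0.151053
Multiply by the mixture weights:
  P(Z=1)·f_1 = 0.10 × 0.0989251 = 0.00989251
  P(Z=2)·f_2 = 0.26 × 0.104196 = 0.0270909
  P(Z=3)·f_3 = 0.41 × 0.160491 = 0.0658012
  P(Z=4)·f_4 = 0.23 × 0.151053 = 0.0347423
Normaliser: 0.00989251 + 0.0270909 + 0.0658012 + 0.0347423 = 0.137527
So the posterior for Line 3 is 0.0658012 / 0.137527 ≈ 0.4785.

0.4785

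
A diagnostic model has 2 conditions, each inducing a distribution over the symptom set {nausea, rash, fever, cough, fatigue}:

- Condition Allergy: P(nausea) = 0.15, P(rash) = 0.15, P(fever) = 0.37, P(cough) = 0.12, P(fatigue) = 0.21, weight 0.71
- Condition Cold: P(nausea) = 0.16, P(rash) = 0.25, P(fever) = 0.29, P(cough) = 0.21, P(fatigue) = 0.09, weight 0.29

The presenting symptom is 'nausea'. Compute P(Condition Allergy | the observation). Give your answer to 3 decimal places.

Posterior ∝ prior × likelihood, so P(k | x) ∝ π_k f_k(x); normalise over all components.
Component likelihoods at x = 'nausea':
  L_Allergy = P(nausea | comp) = 0.15
  L_Cold = P(nausea | comp) = 0.16
Unnormalised posteriors:
  π_Allergy·L_Allergy = 0.71 × 0.15 = 0.1065
  π_Cold·L_Cold = 0.29 × 0.16 = 0.0464
Denominator: 0.1065 + 0.0464 = 0.1529
Responsibility of Condition Allergy: 0.1065 / 0.1529 ≈ 0.697

0.697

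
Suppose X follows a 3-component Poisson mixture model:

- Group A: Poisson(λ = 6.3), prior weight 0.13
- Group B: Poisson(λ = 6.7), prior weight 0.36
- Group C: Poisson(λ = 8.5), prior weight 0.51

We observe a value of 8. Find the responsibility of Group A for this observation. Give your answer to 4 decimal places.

0.1135

Apply Bayes' rule: the posterior for each component is proportional to its prior times its likelihood at x.
Evaluate each component's likelihood at the observed value:
  p_A = e^(−6.3)·6.3^8/8! = 0.113018
  p_B = e^(−6.7)·6.7^8/8! = 0.123967
  p_C = e^(−8.5)·8.5^8/8! = 0.137508
Unnormalised posteriors:
  π_A·p_A = 0.13 × 0.113018 = 0.0146924
  π_B·p_B = 0.36 × 0.123967 = 0.044628
  π_C·p_C = 0.51 × 0.137508 = 0.0701291
Marginal: 0.0146924 + 0.044628 + 0.0701291 = 0.129449
P(Group A | data) = 0.0146924 / 0.129449 ≈ 0.1135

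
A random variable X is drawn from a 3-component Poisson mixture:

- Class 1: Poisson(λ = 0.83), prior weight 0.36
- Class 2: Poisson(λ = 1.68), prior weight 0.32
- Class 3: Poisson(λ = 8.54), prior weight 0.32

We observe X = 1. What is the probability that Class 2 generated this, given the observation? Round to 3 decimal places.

0.434

Posterior ∝ prior × likelihood, so P(k | x) ∝ w_k f_k(x); normalise over all components.
Poisson probabilities:
  p_1 = e^(−0.83)·0.83^1/1! = 0.361921
  p_2 = e^(−1.68)·1.68^1/1! = 0.313108
  p_3 = e^(−8.54)·8.54^1/1! = 0.00166949
Prior × likelihood for each component:
  w_1·p_1 = 0.36 × 0.361921 = 0.130292
  w_2·p_2 = 0.32 × 0.313108 = 0.100195
  w_3·p_3 = 0.32 × 0.00166949 = 0.000534236
Normaliser: 0.130292 + 0.100195 + 0.000534236 = 0.23102
So the posterior for Class 2 is 0.100195 / 0.23102 ≈ 0.434.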